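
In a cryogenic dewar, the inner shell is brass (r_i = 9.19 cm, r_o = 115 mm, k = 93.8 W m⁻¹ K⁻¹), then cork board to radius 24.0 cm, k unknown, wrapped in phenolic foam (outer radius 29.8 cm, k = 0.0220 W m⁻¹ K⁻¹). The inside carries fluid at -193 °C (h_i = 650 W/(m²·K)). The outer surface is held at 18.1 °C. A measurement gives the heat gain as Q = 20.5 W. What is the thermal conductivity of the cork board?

k = 0.0490 W/m·K

ΣR = ΔT/Q = |-193 − 18.1|/20.5 = 10.30 K/W
Known resistances:
  R_conv,in = 1/(4πr²h) = 1/(4π·0.0919²·650) = 0.01450 K/W
  R_brass = (1/0.0919 − 1/0.115)/(4πk) = 2.186/(4π·93.8) = 0.001854 K/W
  R_phenolic foam = (1/0.240 − 1/0.298)/(4πk) = 0.8110/(4π·0.0220) = 2.933 K/W
R_cork board = ΣR − ΣR_known = 10.30 − 2.949 = 7.351 K/W
(1/r₁−1/r₂)/(4πk) = 7.351 ⇒ k = 4.529/(4π·7.351) = 0.0490 W/m·K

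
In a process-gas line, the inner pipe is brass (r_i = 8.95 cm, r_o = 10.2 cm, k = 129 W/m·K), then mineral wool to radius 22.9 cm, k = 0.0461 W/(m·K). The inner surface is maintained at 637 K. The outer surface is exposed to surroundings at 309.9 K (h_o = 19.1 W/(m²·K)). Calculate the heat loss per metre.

Treat each layer as a resistance in series:
  R'_brass = ln(0.102/0.0895)/(2πk) = 0.1307/(2π·129) = 1.613×10^-4 m·K/W
  R'_mineral wool = ln(0.229/0.102)/(2πk) = 0.8087/(2π·0.0461) = 2.792 m·K/W
  R'_conv,out = 1/(2πr h) = 1/(2π·0.229·19.1) = 0.03639 m·K/W
ΣR = 1.613×10^-4 + 2.792 + 0.03639 = 2.829 m·K/W
Q' = ΔT/ΣR = (637 K − 309.9 K)/2.829 = 116 W/m

Q' = 116 W/m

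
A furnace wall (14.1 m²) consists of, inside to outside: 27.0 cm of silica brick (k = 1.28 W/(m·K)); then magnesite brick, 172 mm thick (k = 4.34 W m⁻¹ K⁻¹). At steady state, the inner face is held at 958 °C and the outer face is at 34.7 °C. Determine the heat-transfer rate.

Q = 52.0 kW

Resistance network (inner→outer):
  R_silica brick = L/(kA) = 0.270/(1.28·14.1) = 0.01496 K/W
  R_magnesite brick = L/(kA) = 0.172/(4.34·14.1) = 0.002811 K/W
ΣR = 0.01496 + 0.002811 = 0.01777 K/W
Q = ΔT/ΣR = (958 °C − 34.7 °C)/0.01777 = 52000 W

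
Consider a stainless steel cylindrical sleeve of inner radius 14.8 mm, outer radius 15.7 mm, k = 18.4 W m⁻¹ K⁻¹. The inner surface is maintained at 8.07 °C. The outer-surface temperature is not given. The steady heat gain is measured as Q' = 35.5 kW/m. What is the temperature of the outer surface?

Series resistances:
  R'_stainless steel = ln(0.0157/0.0148)/(2πk) = 0.05903/(2π·18.4) = 5.106×10^-4 m·K/W
ΣR = 5.106×10^-4 m·K/W
ΔT = Q'·ΣR = 35500 × 5.106×10^-4 = 18.13 K
Heat flows inward, so T_out = T_in + ΔT = 8.07 + 18.13 = 26.2 °C

T_out = 26.2 °C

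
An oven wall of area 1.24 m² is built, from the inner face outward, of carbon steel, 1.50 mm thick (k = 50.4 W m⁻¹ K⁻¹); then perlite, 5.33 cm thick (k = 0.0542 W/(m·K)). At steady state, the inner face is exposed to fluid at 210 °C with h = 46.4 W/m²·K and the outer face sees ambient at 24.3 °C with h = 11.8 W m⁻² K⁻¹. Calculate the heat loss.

Q = 211 W

Resistance network (inner→outer):
  R_conv,in = 1/(hA) = 1/(46.4·1.24) = 0.01738 K/W
  R_carbon steel = L/(kA) = 0.00150/(50.4·1.24) = 2.400×10^-5 K/W
  R_perlite = L/(kA) = 0.0533/(0.0542·1.24) = 0.7931 K/W
  R_conv,out = 1/(hA) = 1/(11.8·1.24) = 0.06834 K/W
ΣR = 0.01738 + 2.400×10^-5 + 0.7931 + 0.06834 = 0.8788 K/W
Q = ΔT/ΣR = (210 °C − 24.3 °C)/0.8788 = 211 W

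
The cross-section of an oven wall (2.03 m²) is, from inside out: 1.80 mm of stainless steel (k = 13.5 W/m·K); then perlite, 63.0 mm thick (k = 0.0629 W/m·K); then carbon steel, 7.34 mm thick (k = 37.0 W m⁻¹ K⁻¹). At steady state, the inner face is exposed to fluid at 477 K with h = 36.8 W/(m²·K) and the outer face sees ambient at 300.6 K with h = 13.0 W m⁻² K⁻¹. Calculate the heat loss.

Q = 324 W

Resistance network (inner→outer):
  R_conv,in = 1/(hA) = 1/(36.8·2.03) = 0.01339 K/W
  R_stainless steel = L/(kA) = 0.00180/(13.5·2.03) = 6.568×10^-5 K/W
  R_perlite = L/(kA) = 0.0630/(0.0629·2.03) = 0.4934 K/W
  R_carbon steel = L/(kA) = 0.00734/(37.0·2.03) = 9.772×10^-5 K/W
  R_conv,out = 1/(hA) = 1/(13.0·2.03) = 0.03789 K/W
ΣR = 0.01339 + 6.568×10^-5 + 0.4934 + 9.772×10^-5 + 0.03789 = 0.5448 K/W
Q = ΔT/ΣR = (477 K − 300.6 K)/0.5448 = 324 W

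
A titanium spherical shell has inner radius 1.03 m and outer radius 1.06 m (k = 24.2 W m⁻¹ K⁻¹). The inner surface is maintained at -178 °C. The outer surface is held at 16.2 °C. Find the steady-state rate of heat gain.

Q = 2150 kW

Q = 4πk·ΔT/(1/r₁ − 1/r₂) = 4π × 24.2 × 194.2 / (1/1.03 − 1/1.06) = 2.15×10^6 W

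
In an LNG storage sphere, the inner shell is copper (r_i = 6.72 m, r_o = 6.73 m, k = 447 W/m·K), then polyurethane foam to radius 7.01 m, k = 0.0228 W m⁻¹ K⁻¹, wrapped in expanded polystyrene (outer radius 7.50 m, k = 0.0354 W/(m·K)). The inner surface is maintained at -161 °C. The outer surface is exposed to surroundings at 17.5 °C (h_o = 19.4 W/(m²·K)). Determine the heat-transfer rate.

Series thermal resistances, inner to outer:
  R_copper = (1/6.72 − 1/6.73)/(4πk) = 2.211×10^-4/(4π·447) = 3.936×10^-8 K/W
  R_polyurethane foam = (1/6.73 − 1/7.01)/(4πk) = 0.005935/(4π·0.0228) = 0.02071 K/W
  R_expanded polystyrene = (1/7.01 − 1/7.50)/(4πk) = 0.009320/(4π·0.0354) = 0.02095 K/W
  R_conv,out = 1/(4πr²h) = 1/(4π·7.50²·19.4) = 7.292×10^-5 K/W
ΣR = 3.936×10^-8 + 0.02071 + 0.02095 + 7.292×10^-5 = 0.04173 K/W
Q = ΔT/ΣR = (-161 °C − 17.5 °C)/0.04173 = -4280 W
(Negative Q ⇒ heat flows inward; heat gain = 4280 W.)

Q = 4.28 kW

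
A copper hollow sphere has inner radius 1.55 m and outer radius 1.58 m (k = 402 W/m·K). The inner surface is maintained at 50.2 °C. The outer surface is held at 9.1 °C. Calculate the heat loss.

Q = 16900 kW

Q = 4πk·ΔT/(1/r₁ − 1/r₂) = 4π × 402 × 41.1 / (1/1.55 − 1/1.58) = 1.69×10^7 W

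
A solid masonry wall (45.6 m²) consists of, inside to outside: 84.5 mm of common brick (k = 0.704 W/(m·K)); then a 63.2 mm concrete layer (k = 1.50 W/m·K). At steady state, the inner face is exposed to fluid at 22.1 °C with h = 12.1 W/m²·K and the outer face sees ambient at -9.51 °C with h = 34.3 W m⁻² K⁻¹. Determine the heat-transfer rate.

Series thermal resistances, inner to outer:
  R_conv,in = 1/(hA) = 1/(12.1·45.6) = 0.001812 K/W
  R_common brick = L/(kA) = 0.0845/(0.704·45.6) = 0.002632 K/W
  R_concrete = L/(kA) = 0.0632/(1.50·45.6) = 9.240×10^-4 K/W
  R_conv,out = 1/(hA) = 1/(34.3·45.6) = 6.394×10^-4 K/W
ΣR = 0.001812 + 0.002632 + 9.240×10^-4 + 6.394×10^-4 = 0.006007 K/W
Q = ΔT/ΣR = (22.1 °C − -9.51 °C)/0.006007 = 5260 W

Q = 5.26 kW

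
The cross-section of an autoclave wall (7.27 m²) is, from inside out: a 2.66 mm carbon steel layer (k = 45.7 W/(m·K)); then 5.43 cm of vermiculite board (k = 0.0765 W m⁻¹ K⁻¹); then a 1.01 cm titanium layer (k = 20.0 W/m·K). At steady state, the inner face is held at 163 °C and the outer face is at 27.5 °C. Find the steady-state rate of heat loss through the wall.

Q = 1390 W

Treat each layer as a resistance in series:
  R_carbon steel = L/(kA) = 0.00266/(45.7·7.27) = 8.006×10^-6 K/W
  R_vermiculite board = L/(kA) = 0.0543/(0.0765·7.27) = 0.09763 K/W
  R_titanium = L/(kA) = 0.0101/(20.0·7.27) = 6.946×10^-5 K/W
ΣR = 8.006×10^-6 + 0.09763 + 6.946×10^-5 = 0.09771 K/W
Q = ΔT/ΣR = (163 °C − 27.5 °C)/0.09771 = 1390 W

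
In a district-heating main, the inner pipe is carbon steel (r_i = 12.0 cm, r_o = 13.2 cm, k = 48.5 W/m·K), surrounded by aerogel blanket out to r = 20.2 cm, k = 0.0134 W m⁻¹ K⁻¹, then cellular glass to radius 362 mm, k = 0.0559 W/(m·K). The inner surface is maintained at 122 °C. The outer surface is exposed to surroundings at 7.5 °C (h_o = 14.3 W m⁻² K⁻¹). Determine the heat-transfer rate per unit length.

Q' = 17.0 W/m

Resistance network (inner→outer):
  R'_carbon steel = ln(0.132/0.120)/(2πk) = 0.09531/(2π·48.5) = 3.128×10^-4 m·K/W
  R'_aerogel blanket = ln(0.202/0.132)/(2πk) = 0.4255/(2π·0.0134) = 5.053 m·K/W
  R'_cellular glass = ln(0.362/0.202)/(2πk) = 0.5834/(2π·0.0559) = 1.661 m·K/W
  R'_conv,out = 1/(2πr h) = 1/(2π·0.362·14.3) = 0.03075 m·K/W
ΣR = 3.128×10^-4 + 5.053 + 1.661 + 0.03075 = 6.745 m·K/W
Q' = ΔT/ΣR = (122 °C − 7.5 °C)/6.745 = 17.0 W/m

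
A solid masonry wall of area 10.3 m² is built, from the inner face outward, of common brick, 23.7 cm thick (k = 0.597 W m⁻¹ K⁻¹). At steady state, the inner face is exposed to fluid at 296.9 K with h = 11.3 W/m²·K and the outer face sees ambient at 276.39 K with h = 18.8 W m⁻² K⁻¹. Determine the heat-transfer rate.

Q = 392 W

Resistance network (inner→outer):
  R_conv,in = 1/(hA) = 1/(11.3·10.3) = 0.008592 K/W
  R_common brick = L/(kA) = 0.237/(0.597·10.3) = 0.03854 K/W
  R_conv,out = 1/(hA) = 1/(18.8·10.3) = 0.005164 K/W
ΣR = 0.008592 + 0.03854 + 0.005164 = 0.05230 K/W
Q = ΔT/ΣR = (296.9 K − 276.39 K)/0.05230 = 392 W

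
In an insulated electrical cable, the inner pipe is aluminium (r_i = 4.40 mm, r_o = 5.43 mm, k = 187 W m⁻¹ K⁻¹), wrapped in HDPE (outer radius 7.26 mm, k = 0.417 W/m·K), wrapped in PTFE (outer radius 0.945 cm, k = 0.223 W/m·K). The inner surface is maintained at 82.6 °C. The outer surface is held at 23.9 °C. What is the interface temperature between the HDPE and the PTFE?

T = 60.8 °C

Treat each layer as a resistance in series:
  R'_aluminium = ln(0.00543/0.00440)/(2πk) = 0.2103/(2π·187) = 1.790×10^-4 m·K/W
  R'_HDPE = ln(0.00726/0.00543)/(2πk) = 0.2904/(2π·0.417) = 0.1109 m·K/W
  R'_PTFE = ln(0.00945/0.00726)/(2πk) = 0.2636/(2π·0.223) = 0.1882 m·K/W
ΣR = 1.790×10^-4 + 0.1109 + 0.1882 = 0.2993 m·K/W
Q' = ΔT/ΣR = (82.6 °C − 23.9 °C)/0.2993 = 196.1 W/m
From the inner boundary to the HDPE/PTFE interface, ΣR_partial = 0.1111 m·K/W.
T_interface = T_in − Q'·ΣR_partial = 82.6 °C − (196.1)(0.1111) = 60.8 °C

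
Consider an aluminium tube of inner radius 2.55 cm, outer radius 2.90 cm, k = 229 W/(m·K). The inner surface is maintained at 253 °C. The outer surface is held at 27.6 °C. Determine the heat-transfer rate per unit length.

Q' = 2520 kW/m

Q' = 2πk·ΔT/ln(r₂/r₁) = 2π × 229 × 225.4 / ln(0.0290/0.0255) = 2.52×10^6 W/m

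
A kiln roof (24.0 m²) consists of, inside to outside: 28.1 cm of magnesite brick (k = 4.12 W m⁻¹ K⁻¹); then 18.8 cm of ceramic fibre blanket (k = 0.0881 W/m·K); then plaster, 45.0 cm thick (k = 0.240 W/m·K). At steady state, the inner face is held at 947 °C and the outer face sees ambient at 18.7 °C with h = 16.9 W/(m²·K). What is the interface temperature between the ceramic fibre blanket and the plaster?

T = 453 °C

Resistance network (inner→outer):
  R_magnesite brick = L/(kA) = 0.281/(4.12·24.0) = 0.002842 K/W
  R_ceramic fibre blanket = L/(kA) = 0.188/(0.0881·24.0) = 0.08891 K/W
  R_plaster = L/(kA) = 0.450/(0.240·24.0) = 0.07812 K/W
  R_conv,out = 1/(hA) = 1/(16.9·24.0) = 0.002465 K/W
ΣR = 0.002842 + 0.08891 + 0.07812 + 0.002465 = 0.1723 K/W
Q = ΔT/ΣR = (947 °C − 18.7 °C)/0.1723 = 5388 W
From the inner boundary to the ceramic fibre blanket/plaster interface, ΣR_partial = 0.09175 K/W.
T_interface = T_in − Q·ΣR_partial = 947 °C − (5388)(0.09175) = 453 °C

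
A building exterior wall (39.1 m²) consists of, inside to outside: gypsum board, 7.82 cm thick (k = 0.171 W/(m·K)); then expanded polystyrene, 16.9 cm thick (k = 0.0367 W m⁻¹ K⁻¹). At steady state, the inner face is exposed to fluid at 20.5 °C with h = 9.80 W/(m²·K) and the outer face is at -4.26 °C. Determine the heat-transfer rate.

Q = 187 W

Series thermal resistances, inner to outer:
  R_conv,in = 1/(hA) = 1/(9.80·39.1) = 0.002610 K/W
  R_gypsum board = L/(kA) = 0.0782/(0.171·39.1) = 0.01170 K/W
  R_expanded polystyrene = L/(kA) = 0.169/(0.0367·39.1) = 0.1178 K/W
ΣR = 0.002610 + 0.01170 + 0.1178 = 0.1321 K/W
Q = ΔT/ΣR = (20.5 °C − -4.26 °C)/0.1321 = 187 W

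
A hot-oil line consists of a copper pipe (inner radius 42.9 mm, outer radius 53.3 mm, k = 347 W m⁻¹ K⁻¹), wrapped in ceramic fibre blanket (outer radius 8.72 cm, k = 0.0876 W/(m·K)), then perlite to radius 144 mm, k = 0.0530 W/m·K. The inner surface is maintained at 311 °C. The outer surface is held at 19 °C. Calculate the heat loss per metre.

Q' = 122 W/m

Treat each layer as a resistance in series:
  R'_copper = ln(0.0533/0.0429)/(2πk) = 0.2171/(2π·347) = 9.956×10^-5 m·K/W
  R'_ceramic fibre blanket = ln(0.0872/0.0533)/(2πk) = 0.4923/(2π·0.0876) = 0.8944 m·K/W
  R'_perlite = ln(0.144/0.0872)/(2πk) = 0.5016/(2π·0.0530) = 1.506 m·K/W
ΣR = 9.956×10^-5 + 0.8944 + 1.506 = 2.400 m·K/W
Q' = ΔT/ΣR = (311 °C − 19 °C)/2.400 = 122 W/m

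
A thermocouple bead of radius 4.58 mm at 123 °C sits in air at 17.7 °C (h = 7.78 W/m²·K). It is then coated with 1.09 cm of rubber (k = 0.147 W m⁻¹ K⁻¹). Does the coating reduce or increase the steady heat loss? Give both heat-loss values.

Critical radius for a sphere: r_cr = 2k/h = 0.0378 m = 3.78 cm.
Outer radius after coating: r₂ = 0.00458 + 0.0109 = 0.01548 m.
Since r₁ < r_cr and r₂ ≤ r_cr, the coating moves toward the maximum at r_cr — heat loss rises.
Bare: R = 1/(4πr₁²h) = 487.6 K/W; Q = 105.3/487.6 = 0.216 W.
Coated: R = R_cond + R_conv = 125.9 K/W; Q = 105.3/125.9 = 0.836 W.

increases: 0.216 → 0.836 W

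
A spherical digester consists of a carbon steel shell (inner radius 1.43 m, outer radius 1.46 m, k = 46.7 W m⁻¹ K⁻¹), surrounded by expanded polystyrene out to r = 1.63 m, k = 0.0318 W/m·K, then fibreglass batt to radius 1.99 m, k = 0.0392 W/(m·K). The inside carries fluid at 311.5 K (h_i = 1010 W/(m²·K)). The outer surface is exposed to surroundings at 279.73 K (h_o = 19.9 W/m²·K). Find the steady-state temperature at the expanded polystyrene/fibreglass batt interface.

T = 297.5 K

Resistance network (inner→outer):
  R_conv,in = 1/(4πr²h) = 1/(4π·1.43²·1010) = 3.853×10^-5 K/W
  R_carbon steel = (1/1.43 − 1/1.46)/(4πk) = 0.01437/(4π·46.7) = 2.449×10^-5 K/W
  R_expanded polystyrene = (1/1.46 − 1/1.63)/(4πk) = 0.07143/(4π·0.0318) = 0.1788 K/W
  R_fibreglass batt = (1/1.63 − 1/1.99)/(4πk) = 0.1110/(4π·0.0392) = 0.2253 K/W
  R_conv,out = 1/(4πr²h) = 1/(4π·1.99²·19.9) = 0.001010 K/W
ΣR = 3.853×10^-5 + 2.449×10^-5 + 0.1788 + 0.2253 + 0.001010 = 0.4052 K/W
Q = ΔT/ΣR = (311.5 K − 279.73 K)/0.4052 = 78.41 W
From the inner boundary to the expanded polystyrene/fibreglass batt interface, ΣR_partial = 0.1789 K/W.
T_interface = T_in − Q·ΣR_partial = 311.5 K − (78.41)(0.1789) = 297.5 K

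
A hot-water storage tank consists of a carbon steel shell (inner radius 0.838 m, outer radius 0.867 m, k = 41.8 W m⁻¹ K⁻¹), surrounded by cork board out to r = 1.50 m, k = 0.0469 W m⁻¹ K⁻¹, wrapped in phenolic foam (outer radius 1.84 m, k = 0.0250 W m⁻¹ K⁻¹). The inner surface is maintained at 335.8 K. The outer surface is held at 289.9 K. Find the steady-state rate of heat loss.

Q = 37.7 W

Resistance network (inner→outer):
  R_carbon steel = (1/0.838 − 1/0.867)/(4πk) = 0.03991/(4π·41.8) = 7.599×10^-5 K/W
  R_cork board = (1/0.867 − 1/1.50)/(4πk) = 0.4867/(4π·0.0469) = 0.8259 K/W
  R_phenolic foam = (1/1.50 − 1/1.84)/(4πk) = 0.1232/(4π·0.0250) = 0.3921 K/W
ΣR = 7.599×10^-5 + 0.8259 + 0.3921 = 1.218 K/W
Q = ΔT/ΣR = (335.8 K − 289.9 K)/1.218 = 37.7 W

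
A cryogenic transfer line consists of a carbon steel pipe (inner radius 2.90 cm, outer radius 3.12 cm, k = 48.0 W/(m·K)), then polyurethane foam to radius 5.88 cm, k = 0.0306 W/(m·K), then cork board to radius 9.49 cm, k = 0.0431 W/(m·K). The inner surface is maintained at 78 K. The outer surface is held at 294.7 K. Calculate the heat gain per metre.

Series thermal resistances, inner to outer:
  R'_carbon steel = ln(0.0312/0.0290)/(2πk) = 0.07312/(2π·48.0) = 2.425×10^-4 m·K/W
  R'_polyurethane foam = ln(0.0588/0.0312)/(2πk) = 0.6337/(2π·0.0306) = 3.296 m·K/W
  R'_cork board = ln(0.0949/0.0588)/(2πk) = 0.4787/(2π·0.0431) = 1.768 m·K/W
ΣR = 2.425×10^-4 + 3.296 + 1.768 = 5.064 m·K/W
Q' = ΔT/ΣR = (78 K − 294.7 K)/5.064 = -42.8 W/m
(Negative Q' ⇒ heat flows inward; heat gain = 42.8 W/m.)

Q' = 42.8 W/m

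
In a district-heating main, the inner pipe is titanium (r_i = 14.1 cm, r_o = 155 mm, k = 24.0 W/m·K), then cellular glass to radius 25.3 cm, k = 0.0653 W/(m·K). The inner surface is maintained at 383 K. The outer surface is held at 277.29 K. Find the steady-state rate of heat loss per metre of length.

Treat each layer as a resistance in series:
  R'_titanium = ln(0.155/0.141)/(2πk) = 0.09467/(2π·24.0) = 6.278×10^-4 m·K/W
  R'_cellular glass = ln(0.253/0.155)/(2πk) = 0.4900/(2π·0.0653) = 1.194 m·K/W
ΣR = 6.278×10^-4 + 1.194 = 1.195 m·K/W
Q' = ΔT/ΣR = (383 K − 277.29 K)/1.195 = 88.5 W/m

Q' = 88.5 W/m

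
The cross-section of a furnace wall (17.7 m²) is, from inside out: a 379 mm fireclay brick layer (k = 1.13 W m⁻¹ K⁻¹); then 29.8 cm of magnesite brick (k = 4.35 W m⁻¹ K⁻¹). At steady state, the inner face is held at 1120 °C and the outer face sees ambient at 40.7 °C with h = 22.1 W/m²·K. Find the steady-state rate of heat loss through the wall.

Series thermal resistances, inner to outer:
  R_fireclay brick = L/(kA) = 0.379/(1.13·17.7) = 0.01895 K/W
  R_magnesite brick = L/(kA) = 0.298/(4.35·17.7) = 0.003870 K/W
  R_conv,out = 1/(hA) = 1/(22.1·17.7) = 0.002556 K/W
ΣR = 0.01895 + 0.003870 + 0.002556 = 0.02538 K/W
Q = ΔT/ΣR = (1120 °C − 40.7 °C)/0.02538 = 42500 W

Q = 42500 W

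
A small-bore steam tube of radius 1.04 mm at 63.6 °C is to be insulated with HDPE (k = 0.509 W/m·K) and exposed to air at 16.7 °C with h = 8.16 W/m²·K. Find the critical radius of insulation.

r_cr = 6.24 cm

For a cylinder, r_cr = k_ins/h = 0.509/8.16 = 0.0624 m = 6.24 cm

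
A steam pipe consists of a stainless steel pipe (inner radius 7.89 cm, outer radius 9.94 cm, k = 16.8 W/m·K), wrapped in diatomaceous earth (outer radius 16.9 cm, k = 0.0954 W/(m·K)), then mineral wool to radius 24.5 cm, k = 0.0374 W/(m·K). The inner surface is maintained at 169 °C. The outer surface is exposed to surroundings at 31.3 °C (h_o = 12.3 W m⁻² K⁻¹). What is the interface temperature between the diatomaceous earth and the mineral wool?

T = 121 °C

Resistance network (inner→outer):
  R'_stainless steel = ln(0.0994/0.0789)/(2πk) = 0.2310/(2π·16.8) = 0.002188 m·K/W
  R'_diatomaceous earth = ln(0.169/0.0994)/(2πk) = 0.5307/(2π·0.0954) = 0.8854 m·K/W
  R'_mineral wool = ln(0.245/0.169)/(2πk) = 0.3714/(2π·0.0374) = 1.580 m·K/W
  R'_conv,out = 1/(2πr h) = 1/(2π·0.245·12.3) = 0.05281 m·K/W
ΣR = 0.002188 + 0.8854 + 1.580 + 0.05281 = 2.520 m·K/W
Q' = ΔT/ΣR = (169 °C − 31.3 °C)/2.520 = 54.64 W/m
From the inner boundary to the diatomaceous earth/mineral wool interface, ΣR_partial = 0.8876 m·K/W.
T_interface = T_in − Q'·ΣR_partial = 169 °C − (54.64)(0.8876) = 121 °C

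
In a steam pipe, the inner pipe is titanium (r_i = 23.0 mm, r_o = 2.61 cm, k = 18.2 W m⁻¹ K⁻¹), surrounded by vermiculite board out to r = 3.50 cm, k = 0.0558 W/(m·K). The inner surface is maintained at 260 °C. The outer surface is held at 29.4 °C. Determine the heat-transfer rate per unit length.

Q' = 275 W/m

Resistance network (inner→outer):
  R'_titanium = ln(0.0261/0.0230)/(2πk) = 0.1264/(2π·18.2) = 0.001106 m·K/W
  R'_vermiculite board = ln(0.0350/0.0261)/(2πk) = 0.2934/(2π·0.0558) = 0.8369 m·K/W
ΣR = 0.001106 + 0.8369 = 0.8380 m·K/W
Q' = ΔT/ΣR = (260 °C − 29.4 °C)/0.8380 = 275 W/m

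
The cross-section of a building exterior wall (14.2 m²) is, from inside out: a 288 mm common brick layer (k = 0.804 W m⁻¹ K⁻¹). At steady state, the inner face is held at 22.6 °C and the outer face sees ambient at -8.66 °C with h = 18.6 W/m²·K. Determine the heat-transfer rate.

Series thermal resistances, inner to outer:
  R_common brick = L/(kA) = 0.288/(0.804·14.2) = 0.02523 K/W
  R_conv,out = 1/(hA) = 1/(18.6·14.2) = 0.003786 K/W
ΣR = 0.02523 + 0.003786 = 0.02902 K/W
Q = ΔT/ΣR = (22.6 °C − -8.66 °C)/0.02902 = 1080 W

Q = 1080 W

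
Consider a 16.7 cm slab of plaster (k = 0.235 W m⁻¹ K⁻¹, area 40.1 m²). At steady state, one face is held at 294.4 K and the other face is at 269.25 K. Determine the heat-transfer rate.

Q = 1420 W

Q = kA·ΔT/L = 0.235 × 40.1 × |294.4 K − 269.25 K| / 0.167 = 1420 W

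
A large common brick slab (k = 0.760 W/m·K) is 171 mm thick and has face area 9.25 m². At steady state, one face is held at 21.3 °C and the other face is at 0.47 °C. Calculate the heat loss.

Q = 856 W

Q = kA·ΔT/L = 0.760 × 9.25 × |21.3 °C − 0.47 °C| / 0.171 = 856 W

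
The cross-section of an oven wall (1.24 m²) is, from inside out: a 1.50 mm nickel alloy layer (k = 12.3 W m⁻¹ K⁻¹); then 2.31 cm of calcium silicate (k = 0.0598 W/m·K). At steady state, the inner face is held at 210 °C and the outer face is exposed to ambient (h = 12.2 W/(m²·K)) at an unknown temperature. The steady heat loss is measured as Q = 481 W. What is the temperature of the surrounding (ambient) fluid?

Sum the resistances:
  R_nickel alloy = L/(kA) = 0.00150/(12.3·1.24) = 9.835×10^-5 K/W
  R_calcium silicate = L/(kA) = 0.0231/(0.0598·1.24) = 0.3115 K/W
  R_conv,out = 1/(hA) = 1/(12.2·1.24) = 0.06610 K/W
ΣR = 0.3777 K/W
ΔT = Q·ΣR = 481 × 0.3777 = 181.7 K
Heat flows outward, so T_out = T_in − ΔT = 210 − 181.7 = 28.3 °C

T_out = 28.3 °C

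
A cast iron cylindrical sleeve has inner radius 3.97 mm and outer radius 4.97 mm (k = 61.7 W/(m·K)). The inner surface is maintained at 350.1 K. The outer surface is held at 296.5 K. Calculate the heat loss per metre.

Q' = 2πk·ΔT/ln(r₂/r₁) = 2π × 61.7 × 53.6 / ln(0.00497/0.00397) = 92500 W/m

Q' = 92500 W/m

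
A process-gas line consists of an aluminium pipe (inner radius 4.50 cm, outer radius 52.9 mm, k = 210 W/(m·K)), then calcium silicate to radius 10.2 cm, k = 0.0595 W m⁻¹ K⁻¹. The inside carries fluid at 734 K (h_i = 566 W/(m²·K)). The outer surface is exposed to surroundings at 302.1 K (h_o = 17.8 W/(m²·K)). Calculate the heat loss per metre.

Q' = 233 W/m

Series thermal resistances, inner to outer:
  R'_conv,in = 1/(2πr h) = 1/(2π·0.0450·566) = 0.006249 m·K/W
  R'_aluminium = ln(0.0529/0.0450)/(2πk) = 0.1617/(2π·210) = 1.226×10^-4 m·K/W
  R'_calcium silicate = ln(0.102/0.0529)/(2πk) = 0.6566/(2π·0.0595) = 1.756 m·K/W
  R'_conv,out = 1/(2πr h) = 1/(2π·0.102·17.8) = 0.08766 m·K/W
ΣR = 0.006249 + 1.226×10^-4 + 1.756 + 0.08766 = 1.850 m·K/W
Q' = ΔT/ΣR = (734 K − 302.1 K)/1.850 = 233 W/m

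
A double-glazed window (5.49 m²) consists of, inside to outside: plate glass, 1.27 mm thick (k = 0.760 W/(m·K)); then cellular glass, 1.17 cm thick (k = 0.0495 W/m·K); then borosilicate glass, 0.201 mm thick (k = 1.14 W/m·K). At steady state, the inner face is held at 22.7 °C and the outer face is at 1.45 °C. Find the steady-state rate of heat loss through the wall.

Series thermal resistances, inner to outer:
  R_plate glass = L/(kA) = 0.00127/(0.760·5.49) = 3.044×10^-4 K/W
  R_cellular glass = L/(kA) = 0.0117/(0.0495·5.49) = 0.04305 K/W
  R_borosilicate glass = L/(kA) = 2.01×10^-4/(1.14·5.49) = 3.212×10^-5 K/W
ΣR = 3.044×10^-4 + 0.04305 + 3.212×10^-5 = 0.04339 K/W
Q = ΔT/ΣR = (22.7 °C − 1.45 °C)/0.04339 = 490 W

Q = 490 W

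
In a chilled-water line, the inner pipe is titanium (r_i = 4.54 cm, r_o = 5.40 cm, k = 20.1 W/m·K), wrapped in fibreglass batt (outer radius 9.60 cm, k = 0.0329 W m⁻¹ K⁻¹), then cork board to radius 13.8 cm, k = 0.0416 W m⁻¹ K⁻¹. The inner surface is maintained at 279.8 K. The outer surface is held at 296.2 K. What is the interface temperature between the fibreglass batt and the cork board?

Treat each layer as a resistance in series:
  R'_titanium = ln(0.0540/0.0454)/(2πk) = 0.1735/(2π·20.1) = 0.001374 m·K/W
  R'_fibreglass batt = ln(0.0960/0.0540)/(2πk) = 0.5754/(2π·0.0329) = 2.783 m·K/W
  R'_cork board = ln(0.138/0.0960)/(2πk) = 0.3629/(2π·0.0416) = 1.388 m·K/W
ΣR = 0.001374 + 2.783 + 1.388 = 4.172 m·K/W
Q' = ΔT/ΣR = (279.8 K − 296.2 K)/4.172 = -3.931 W/m
From the inner boundary to the fibreglass batt/cork board interface, ΣR_partial = 2.784 m·K/W.
T_interface = T_in − Q'·ΣR_partial = 279.8 K − (-3.931)(2.784) = 290.7 K

T = 290.7 K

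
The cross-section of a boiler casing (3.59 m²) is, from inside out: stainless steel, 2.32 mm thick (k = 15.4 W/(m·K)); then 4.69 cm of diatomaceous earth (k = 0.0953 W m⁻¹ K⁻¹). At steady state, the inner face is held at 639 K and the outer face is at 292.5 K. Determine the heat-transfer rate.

Q = 2530 W

Series thermal resistances, inner to outer:
  R_stainless steel = L/(kA) = 0.00232/(15.4·3.59) = 4.196×10^-5 K/W
  R_diatomaceous earth = L/(kA) = 0.0469/(0.0953·3.59) = 0.1371 K/W
ΣR = 4.196×10^-5 + 0.1371 = 0.1371 K/W
Q = ΔT/ΣR = (639 K − 292.5 K)/0.1371 = 2530 W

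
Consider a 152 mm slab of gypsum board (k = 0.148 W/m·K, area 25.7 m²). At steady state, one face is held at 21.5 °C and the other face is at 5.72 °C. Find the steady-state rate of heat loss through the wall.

Q = kA·ΔT/L = 0.148 × 25.7 × |21.5 °C − 5.72 °C| / 0.152 = 395 W

Q = 395 W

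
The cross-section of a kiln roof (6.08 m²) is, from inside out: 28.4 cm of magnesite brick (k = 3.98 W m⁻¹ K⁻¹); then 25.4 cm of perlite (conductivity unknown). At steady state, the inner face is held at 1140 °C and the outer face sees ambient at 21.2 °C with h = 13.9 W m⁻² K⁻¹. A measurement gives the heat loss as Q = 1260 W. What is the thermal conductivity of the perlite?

k = 0.0483 W/m·K

ΣR = ΔT/Q = |1140 − 21.2|/1260 = 0.8879 K/W
Known resistances:
  R_magnesite brick = L/(kA) = 0.284/(3.98·6.08) = 0.01174 K/W
  R_conv,out = 1/(hA) = 1/(13.9·6.08) = 0.01183 K/W
R_perlite = ΣR − ΣR_known = 0.8879 − 0.02357 = 0.8643 K/W
L/(kA) = 0.8643 ⇒ k = 0.254/(0.8643·6.08) = 0.0483 W/m·K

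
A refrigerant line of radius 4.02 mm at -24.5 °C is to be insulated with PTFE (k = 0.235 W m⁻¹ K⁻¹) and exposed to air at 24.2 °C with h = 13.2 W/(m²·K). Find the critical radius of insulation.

For a cylinder, r_cr = k_ins/h = 0.235/13.2 = 0.0178 m = 1.78 cm

r_cr = 1.78 cm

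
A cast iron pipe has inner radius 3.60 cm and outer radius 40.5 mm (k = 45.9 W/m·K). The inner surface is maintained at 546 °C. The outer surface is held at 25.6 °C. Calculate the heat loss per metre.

Q' = 2πk·ΔT/ln(r₂/r₁) = 2π × 45.9 × 520.4 / ln(0.0405/0.0360) = 1.27×10^6 W/m

Q' = 1270 kW/m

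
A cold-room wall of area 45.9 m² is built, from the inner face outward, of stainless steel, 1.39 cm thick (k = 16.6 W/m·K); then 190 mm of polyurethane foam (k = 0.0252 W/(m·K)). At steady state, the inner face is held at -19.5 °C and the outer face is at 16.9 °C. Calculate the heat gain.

Resistance network (inner→outer):
  R_stainless steel = L/(kA) = 0.0139/(16.6·45.9) = 1.824×10^-5 K/W
  R_polyurethane foam = L/(kA) = 0.190/(0.0252·45.9) = 0.1643 K/W
ΣR = 1.824×10^-5 + 0.1643 = 0.1643 K/W
Q = ΔT/ΣR = (-19.5 °C − 16.9 °C)/0.1643 = -222 W
(Negative Q ⇒ heat flows inward; heat gain = 222 W.)

Q = 222 W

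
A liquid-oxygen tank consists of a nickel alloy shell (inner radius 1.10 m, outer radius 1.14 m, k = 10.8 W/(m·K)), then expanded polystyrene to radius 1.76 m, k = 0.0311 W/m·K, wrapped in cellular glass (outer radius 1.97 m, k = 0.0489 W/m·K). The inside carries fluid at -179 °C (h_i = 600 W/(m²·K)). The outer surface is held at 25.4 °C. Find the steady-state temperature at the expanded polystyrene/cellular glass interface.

T = 2.8 °C

Treat each layer as a resistance in series:
  R_conv,in = 1/(4πr²h) = 1/(4π·1.10²·600) = 1.096×10^-4 K/W
  R_nickel alloy = (1/1.10 − 1/1.14)/(4πk) = 0.03190/(4π·10.8) = 2.350×10^-4 K/W
  R_expanded polystyrene = (1/1.14 − 1/1.76)/(4πk) = 0.3090/(4π·0.0311) = 0.7907 K/W
  R_cellular glass = (1/1.76 − 1/1.97)/(4πk) = 0.06057/(4π·0.0489) = 0.09856 K/W
ΣR = 1.096×10^-4 + 2.350×10^-4 + 0.7907 + 0.09856 = 0.8896 K/W
Q = ΔT/ΣR = (-179 °C − 25.4 °C)/0.8896 = -229.8 W
From the inner boundary to the expanded polystyrene/cellular glass interface, ΣR_partial = 0.7910 K/W.
T_interface = T_in − Q·ΣR_partial = -179 °C − (-229.8)(0.7910) = 2.8 °C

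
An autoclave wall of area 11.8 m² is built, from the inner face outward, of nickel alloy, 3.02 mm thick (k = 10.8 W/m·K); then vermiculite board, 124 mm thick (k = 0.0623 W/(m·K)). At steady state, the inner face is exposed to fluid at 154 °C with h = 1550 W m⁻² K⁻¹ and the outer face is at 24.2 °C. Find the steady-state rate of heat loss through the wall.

Q = 769 W

Resistance network (inner→outer):
  R_conv,in = 1/(hA) = 1/(1550·11.8) = 5.467×10^-5 K/W
  R_nickel alloy = L/(kA) = 0.00302/(10.8·11.8) = 2.370×10^-5 K/W
  R_vermiculite board = L/(kA) = 0.124/(0.0623·11.8) = 0.1687 K/W
ΣR = 5.467×10^-5 + 2.370×10^-5 + 0.1687 = 0.1688 K/W
Q = ΔT/ΣR = (154 °C − 24.2 °C)/0.1688 = 769 W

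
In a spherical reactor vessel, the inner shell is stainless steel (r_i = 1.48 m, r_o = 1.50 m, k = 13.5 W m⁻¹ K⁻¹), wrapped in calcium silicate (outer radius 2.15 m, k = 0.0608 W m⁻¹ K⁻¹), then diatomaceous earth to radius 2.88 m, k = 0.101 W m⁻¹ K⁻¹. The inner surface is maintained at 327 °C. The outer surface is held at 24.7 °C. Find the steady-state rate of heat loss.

Q = 847 W

Resistance network (inner→outer):
  R_stainless steel = (1/1.48 − 1/1.50)/(4πk) = 0.009009/(4π·13.5) = 5.310×10^-5 K/W
  R_calcium silicate = (1/1.50 − 1/2.15)/(4πk) = 0.2016/(4π·0.0608) = 0.2638 K/W
  R_diatomaceous earth = (1/2.15 − 1/2.88)/(4πk) = 0.1179/(4π·0.101) = 0.09289 K/W
ΣR = 5.310×10^-5 + 0.2638 + 0.09289 = 0.3567 K/W
Q = ΔT/ΣR = (327 °C − 24.7 °C)/0.3567 = 847 W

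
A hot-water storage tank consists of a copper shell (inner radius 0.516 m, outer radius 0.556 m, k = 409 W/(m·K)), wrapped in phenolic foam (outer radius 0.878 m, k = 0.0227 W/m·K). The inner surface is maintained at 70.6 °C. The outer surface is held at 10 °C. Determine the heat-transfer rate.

Resistance network (inner→outer):
  R_copper = (1/0.516 − 1/0.556)/(4πk) = 0.1394/(4π·409) = 2.713×10^-5 K/W
  R_phenolic foam = (1/0.556 − 1/0.878)/(4πk) = 0.6596/(4π·0.0227) = 2.312 K/W
ΣR = 2.713×10^-5 + 2.312 = 2.312 K/W
Q = ΔT/ΣR = (70.6 °C − 10 °C)/2.312 = 26.2 W

Q = 26.2 W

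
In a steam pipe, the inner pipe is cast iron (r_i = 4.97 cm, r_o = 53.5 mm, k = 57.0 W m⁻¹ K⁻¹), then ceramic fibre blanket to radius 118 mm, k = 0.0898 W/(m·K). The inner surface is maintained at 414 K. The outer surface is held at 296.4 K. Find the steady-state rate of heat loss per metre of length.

Q' = 83.9 W/m

Resistance network (inner→outer):
  R'_cast iron = ln(0.0535/0.0497)/(2πk) = 0.07368/(2π·57.0) = 2.057×10^-4 m·K/W
  R'_ceramic fibre blanket = ln(0.118/0.0535)/(2πk) = 0.7910/(2π·0.0898) = 1.402 m·K/W
ΣR = 2.057×10^-4 + 1.402 = 1.402 m·K/W
Q' = ΔT/ΣR = (414 K − 296.4 K)/1.402 = 83.9 W/m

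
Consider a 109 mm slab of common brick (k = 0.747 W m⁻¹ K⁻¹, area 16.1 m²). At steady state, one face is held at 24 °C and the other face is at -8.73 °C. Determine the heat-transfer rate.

Q = 3.61 kW

Q = kA·ΔT/L = 0.747 × 16.1 × |24 °C − -8.73 °C| / 0.109 = 3610 W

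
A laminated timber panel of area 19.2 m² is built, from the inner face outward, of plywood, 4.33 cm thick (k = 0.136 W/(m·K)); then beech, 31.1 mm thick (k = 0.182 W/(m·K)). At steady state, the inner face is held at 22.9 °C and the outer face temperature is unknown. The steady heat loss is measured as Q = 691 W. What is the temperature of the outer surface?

Series resistances:
  R_plywood = L/(kA) = 0.0433/(0.136·19.2) = 0.01658 K/W
  R_beech = L/(kA) = 0.0311/(0.182·19.2) = 0.008900 K/W
ΣR = 0.02548 K/W
ΔT = Q·ΣR = 691 × 0.02548 = 17.61 K
Heat flows outward, so T_out = T_in − ΔT = 22.9 − 17.61 = 5.29 °C

T_out = 5.29 °C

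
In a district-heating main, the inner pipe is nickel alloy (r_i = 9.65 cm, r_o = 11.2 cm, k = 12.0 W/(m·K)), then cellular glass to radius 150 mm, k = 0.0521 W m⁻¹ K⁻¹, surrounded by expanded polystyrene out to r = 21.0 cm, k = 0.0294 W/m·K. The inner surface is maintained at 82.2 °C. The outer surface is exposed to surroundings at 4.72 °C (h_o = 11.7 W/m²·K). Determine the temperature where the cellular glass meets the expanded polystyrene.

T = 57.3 °C

Series thermal resistances, inner to outer:
  R'_nickel alloy = ln(0.112/0.0965)/(2πk) = 0.1490/(2π·12.0) = 0.001976 m·K/W
  R'_cellular glass = ln(0.150/0.112)/(2πk) = 0.2921/(2π·0.0521) = 0.8924 m·K/W
  R'_expanded polystyrene = ln(0.210/0.150)/(2πk) = 0.3365/(2π·0.0294) = 1.821 m·K/W
  R'_conv,out = 1/(2πr h) = 1/(2π·0.210·11.7) = 0.06478 m·K/W
ΣR = 0.001976 + 0.8924 + 1.821 + 0.06478 = 2.780 m·K/W
Q' = ΔT/ΣR = (82.2 °C − 4.72 °C)/2.780 = 27.87 W/m
From the inner boundary to the cellular glass/expanded polystyrene interface, ΣR_partial = 0.8944 m·K/W.
T_interface = T_in − Q'·ΣR_partial = 82.2 °C − (27.87)(0.8944) = 57.3 °C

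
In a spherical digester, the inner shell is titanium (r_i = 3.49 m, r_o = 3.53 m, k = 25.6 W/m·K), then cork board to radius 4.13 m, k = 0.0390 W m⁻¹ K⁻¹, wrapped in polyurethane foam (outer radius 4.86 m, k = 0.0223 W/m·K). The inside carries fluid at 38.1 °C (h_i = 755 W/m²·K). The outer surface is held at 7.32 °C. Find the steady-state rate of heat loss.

Q = 144 W

Treat each layer as a resistance in series:
  R_conv,in = 1/(4πr²h) = 1/(4π·3.49²·755) = 8.654×10^-6 K/W
  R_titanium = (1/3.49 − 1/3.53)/(4πk) = 0.003247/(4π·25.6) = 1.009×10^-5 K/W
  R_cork board = (1/3.53 − 1/4.13)/(4πk) = 0.04116/(4π·0.0390) = 0.08398 K/W
  R_polyurethane foam = (1/4.13 − 1/4.86)/(4πk) = 0.03637/(4π·0.0223) = 0.1298 K/W
ΣR = 8.654×10^-6 + 1.009×10^-5 + 0.08398 + 0.1298 = 0.2138 K/W
Q = ΔT/ΣR = (38.1 °C − 7.32 °C)/0.2138 = 144 W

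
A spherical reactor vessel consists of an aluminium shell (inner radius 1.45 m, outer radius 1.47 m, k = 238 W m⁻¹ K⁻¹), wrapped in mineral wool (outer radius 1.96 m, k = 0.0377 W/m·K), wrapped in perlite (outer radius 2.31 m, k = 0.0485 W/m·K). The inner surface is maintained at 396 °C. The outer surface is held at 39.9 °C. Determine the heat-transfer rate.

Q = 733 W

Resistance network (inner→outer):
  R_aluminium = (1/1.45 − 1/1.47)/(4πk) = 0.009383/(4π·238) = 3.137×10^-6 K/W
  R_mineral wool = (1/1.47 − 1/1.96)/(4πk) = 0.1701/(4π·0.0377) = 0.3590 K/W
  R_perlite = (1/1.96 − 1/2.31)/(4πk) = 0.07730/(4π·0.0485) = 0.1268 K/W
ΣR = 3.137×10^-6 + 0.3590 + 0.1268 = 0.4858 K/W
Q = ΔT/ΣR = (396 °C − 39.9 °C)/0.4858 = 733 W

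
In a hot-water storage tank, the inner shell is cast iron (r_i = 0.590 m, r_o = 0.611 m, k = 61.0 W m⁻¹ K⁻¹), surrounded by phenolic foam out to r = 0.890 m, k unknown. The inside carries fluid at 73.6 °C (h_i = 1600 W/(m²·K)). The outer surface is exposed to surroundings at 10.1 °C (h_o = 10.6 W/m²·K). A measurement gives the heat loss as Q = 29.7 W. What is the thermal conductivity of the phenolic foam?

ΣR = ΔT/Q = |73.6 − 10.1|/29.7 = 2.138 K/W
Known resistances:
  R_conv,in = 1/(4πr²h) = 1/(4π·0.590²·1600) = 1.429×10^-4 K/W
  R_cast iron = (1/0.590 − 1/0.611)/(4πk) = 0.05825/(4π·61.0) = 7.600×10^-5 K/W
  R_conv,out = 1/(4πr²h) = 1/(4π·0.890²·10.6) = 0.009478 K/W
R_phenolic foam = ΣR − ΣR_known = 2.138 − 0.009697 = 2.128 K/W
(1/r₁−1/r₂)/(4πk) = 2.128 ⇒ k = 0.5131/(4π·2.128) = 0.0192 W/m·K

k = 0.0192 W/m·K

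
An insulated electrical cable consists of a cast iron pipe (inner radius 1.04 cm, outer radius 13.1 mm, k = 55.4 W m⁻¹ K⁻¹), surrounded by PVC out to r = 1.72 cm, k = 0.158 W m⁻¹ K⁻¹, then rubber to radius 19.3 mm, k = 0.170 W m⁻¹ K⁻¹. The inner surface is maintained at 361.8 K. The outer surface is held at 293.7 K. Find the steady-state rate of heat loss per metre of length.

Q' = 178 W/m

Treat each layer as a resistance in series:
  R'_cast iron = ln(0.0131/0.0104)/(2πk) = 0.2308/(2π·55.4) = 6.631×10^-4 m·K/W
  R'_PVC = ln(0.0172/0.0131)/(2πk) = 0.2723/(2π·0.158) = 0.2743 m·K/W
  R'_rubber = ln(0.0193/0.0172)/(2πk) = 0.1152/(2π·0.170) = 0.1078 m·K/W
ΣR = 6.631×10^-4 + 0.2743 + 0.1078 = 0.3828 m·K/W
Q' = ΔT/ΣR = (361.8 K − 293.7 K)/0.3828 = 178 W/m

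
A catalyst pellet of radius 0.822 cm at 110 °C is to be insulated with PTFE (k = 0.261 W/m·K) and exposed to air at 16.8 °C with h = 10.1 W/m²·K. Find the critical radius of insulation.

r_cr = 5.17 cm

For a sphere, r_cr = 2k_ins/h = 2·0.261/10.1 = 0.0517 m = 5.17 cm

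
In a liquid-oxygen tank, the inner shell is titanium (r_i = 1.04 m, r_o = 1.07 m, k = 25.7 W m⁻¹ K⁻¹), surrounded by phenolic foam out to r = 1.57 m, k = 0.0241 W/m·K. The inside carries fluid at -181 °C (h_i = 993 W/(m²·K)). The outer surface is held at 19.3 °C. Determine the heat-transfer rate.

Q = 204 W

Series thermal resistances, inner to outer:
  R_conv,in = 1/(4πr²h) = 1/(4π·1.04²·993) = 7.409×10^-5 K/W
  R_titanium = (1/1.04 − 1/1.07)/(4πk) = 0.02696/(4π·25.7) = 8.348×10^-5 K/W
  R_phenolic foam = (1/1.07 − 1/1.57)/(4πk) = 0.2976/(4π·0.0241) = 0.9828 K/W
ΣR = 7.409×10^-5 + 8.348×10^-5 + 0.9828 = 0.9830 K/W
Q = ΔT/ΣR = (-181 °C − 19.3 °C)/0.9830 = -204 W
(Negative Q ⇒ heat flows inward; heat gain = 204 W.)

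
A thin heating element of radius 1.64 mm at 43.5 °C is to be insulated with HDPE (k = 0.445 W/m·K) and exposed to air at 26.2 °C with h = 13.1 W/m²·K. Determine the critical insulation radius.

For a cylinder, r_cr = k_ins/h = 0.445/13.1 = 0.0340 m = 3.40 cm

r_cr = 3.40 cm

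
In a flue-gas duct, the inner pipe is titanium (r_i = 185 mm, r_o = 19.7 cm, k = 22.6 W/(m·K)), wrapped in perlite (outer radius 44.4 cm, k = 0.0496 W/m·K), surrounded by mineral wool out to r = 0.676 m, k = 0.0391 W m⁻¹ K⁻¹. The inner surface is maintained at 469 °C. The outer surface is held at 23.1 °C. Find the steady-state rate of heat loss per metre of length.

Q' = 103 W/m

Series thermal resistances, inner to outer:
  R'_titanium = ln(0.197/0.185)/(2πk) = 0.06285/(2π·22.6) = 4.426×10^-4 m·K/W
  R'_perlite = ln(0.444/0.197)/(2πk) = 0.8126/(2π·0.0496) = 2.608 m·K/W
  R'_mineral wool = ln(0.676/0.444)/(2πk) = 0.4204/(2π·0.0391) = 1.711 m·K/W
ΣR = 4.426×10^-4 + 2.608 + 1.711 = 4.319 m·K/W
Q' = ΔT/ΣR = (469 °C − 23.1 °C)/4.319 = 103 W/m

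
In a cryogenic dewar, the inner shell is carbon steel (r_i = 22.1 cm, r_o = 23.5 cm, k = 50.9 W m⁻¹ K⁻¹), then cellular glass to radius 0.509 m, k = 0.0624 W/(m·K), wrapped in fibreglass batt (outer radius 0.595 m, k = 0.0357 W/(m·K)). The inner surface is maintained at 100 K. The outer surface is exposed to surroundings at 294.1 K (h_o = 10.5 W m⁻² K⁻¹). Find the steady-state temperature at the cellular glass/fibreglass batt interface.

Treat each layer as a resistance in series:
  R_carbon steel = (1/0.221 − 1/0.235)/(4πk) = 0.2696/(4π·50.9) = 4.214×10^-4 K/W
  R_cellular glass = (1/0.235 − 1/0.509)/(4πk) = 2.291/(4π·0.0624) = 2.921 K/W
  R_fibreglass batt = (1/0.509 − 1/0.595)/(4πk) = 0.2840/(4π·0.0357) = 0.6330 K/W
  R_conv,out = 1/(4πr²h) = 1/(4π·0.595²·10.5) = 0.02141 K/W
ΣR = 4.214×10^-4 + 2.921 + 0.6330 + 0.02141 = 3.576 K/W
Q = ΔT/ΣR = (100 K − 294.1 K)/3.576 = -54.28 W
From the inner boundary to the cellular glass/fibreglass batt interface, ΣR_partial = 2.921 K/W.
T_interface = T_in − Q·ΣR_partial = 100 K − (-54.28)(2.921) = 258.6 K

T = 258.6 K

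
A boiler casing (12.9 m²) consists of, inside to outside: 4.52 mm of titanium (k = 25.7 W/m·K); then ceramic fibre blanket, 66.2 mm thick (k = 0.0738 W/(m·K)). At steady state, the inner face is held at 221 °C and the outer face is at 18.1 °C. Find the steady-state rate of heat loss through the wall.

Treat each layer as a resistance in series:
  R_titanium = L/(kA) = 0.00452/(25.7·12.9) = 1.363×10^-5 K/W
  R_ceramic fibre blanket = L/(kA) = 0.0662/(0.0738·12.9) = 0.06954 K/W
ΣR = 1.363×10^-5 + 0.06954 = 0.06955 K/W
Q = ΔT/ΣR = (221 °C − 18.1 °C)/0.06955 = 2920 W

Q = 2.92 kW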